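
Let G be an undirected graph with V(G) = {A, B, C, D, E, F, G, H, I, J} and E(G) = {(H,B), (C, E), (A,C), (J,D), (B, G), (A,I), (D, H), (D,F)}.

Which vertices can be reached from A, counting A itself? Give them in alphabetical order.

A, C, E, I

Start at A.
Its neighbours: C, I.
Then their neighbours: E.
Nothing further is reachable.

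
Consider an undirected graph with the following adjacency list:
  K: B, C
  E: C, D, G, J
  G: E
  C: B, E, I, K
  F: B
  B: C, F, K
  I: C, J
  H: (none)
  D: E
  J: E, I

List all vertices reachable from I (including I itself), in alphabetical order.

Start at I.
Its neighbours: C, J.
Then their neighbours: B, E, K.
Then next layer: D, F, G.
Nothing further is reachable.

B, C, D, E, F, G, I, J, K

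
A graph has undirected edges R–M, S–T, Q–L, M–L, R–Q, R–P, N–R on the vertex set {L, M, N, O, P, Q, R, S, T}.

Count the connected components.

From L: component {L, M, N, P, Q, R}.
From O: component {O}.
From S: component {S, T}.
That's 3 components.

3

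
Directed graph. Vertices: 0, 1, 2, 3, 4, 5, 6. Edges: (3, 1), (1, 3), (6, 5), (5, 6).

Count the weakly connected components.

From 0: component {0}.
From 1: component {1, 3}.
From 2: component {2}.
From 4: component {4}.
From 5: component {5, 6}.
That's 5 components.

5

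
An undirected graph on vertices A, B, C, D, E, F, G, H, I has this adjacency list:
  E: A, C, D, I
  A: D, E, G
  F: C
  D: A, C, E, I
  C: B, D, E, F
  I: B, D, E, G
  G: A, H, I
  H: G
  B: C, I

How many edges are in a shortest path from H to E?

Distance 0: H.
Distance 1: G.
Distance 2: A, I.
Distance 3: B, D, E — contains E.

3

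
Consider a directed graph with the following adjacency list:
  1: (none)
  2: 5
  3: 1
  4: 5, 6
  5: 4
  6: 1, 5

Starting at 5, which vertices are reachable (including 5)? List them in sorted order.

1, 4, 5, 6

Start at 5.
Its neighbours: 4.
Then their neighbours: 6.
Then next layer: 1.
Nothing further is reachable.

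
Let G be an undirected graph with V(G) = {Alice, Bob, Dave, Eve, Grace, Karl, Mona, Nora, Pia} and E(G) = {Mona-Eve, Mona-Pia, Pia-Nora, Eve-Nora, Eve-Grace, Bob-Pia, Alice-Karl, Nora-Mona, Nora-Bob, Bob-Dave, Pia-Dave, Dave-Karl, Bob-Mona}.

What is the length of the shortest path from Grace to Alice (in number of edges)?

Distance 0: Grace.
Distance 1: Eve.
Distance 2: Mona, Nora.
Distance 3: Bob, Pia.
Distance 4: Dave.
Distance 5: Karl.
Distance 6: Alice — contains Alice.

6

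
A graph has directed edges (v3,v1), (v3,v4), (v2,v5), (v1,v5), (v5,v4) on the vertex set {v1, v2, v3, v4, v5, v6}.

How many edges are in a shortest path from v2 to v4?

Distance 0: v2.
Distance 1: v5.
Distance 2: v4 — contains v4.

2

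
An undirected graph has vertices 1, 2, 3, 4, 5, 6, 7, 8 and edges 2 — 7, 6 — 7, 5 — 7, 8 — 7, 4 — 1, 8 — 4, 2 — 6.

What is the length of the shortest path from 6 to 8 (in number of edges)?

2

Distance 0: 6.
Distance 1: 2, 7.
Distance 2: 5, 8 — contains 8.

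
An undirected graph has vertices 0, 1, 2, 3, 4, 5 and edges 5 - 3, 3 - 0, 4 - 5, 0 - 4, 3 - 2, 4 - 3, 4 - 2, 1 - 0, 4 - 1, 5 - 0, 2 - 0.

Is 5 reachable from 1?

Yes

Explore from 1.
Distance 1: reach 0, 4.
Distance 2: reach 2, 3, 5.
Found 5.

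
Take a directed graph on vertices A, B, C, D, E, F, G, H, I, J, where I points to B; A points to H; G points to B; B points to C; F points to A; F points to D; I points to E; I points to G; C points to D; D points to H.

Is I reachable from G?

Explore from G.
Distance 1: reach B.
Distance 2: reach C.
Distance 3: reach D.
Distance 4: reach H.
The search from G is exhausted; no directed path reaches I.

No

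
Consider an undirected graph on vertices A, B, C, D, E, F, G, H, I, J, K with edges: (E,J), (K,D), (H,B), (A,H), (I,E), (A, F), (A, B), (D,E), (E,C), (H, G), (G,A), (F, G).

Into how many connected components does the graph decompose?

From A: component {A, B, F, G, H}.
From C: component {C, D, E, I, J, K}.
That's 2 components.

2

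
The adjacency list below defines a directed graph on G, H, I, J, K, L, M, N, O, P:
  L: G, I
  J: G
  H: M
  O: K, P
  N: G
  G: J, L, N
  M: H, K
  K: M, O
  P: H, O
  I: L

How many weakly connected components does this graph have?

2

From G: component {G, I, J, L, N}.
From H: component {H, K, M, O, P}.
That's 2 components.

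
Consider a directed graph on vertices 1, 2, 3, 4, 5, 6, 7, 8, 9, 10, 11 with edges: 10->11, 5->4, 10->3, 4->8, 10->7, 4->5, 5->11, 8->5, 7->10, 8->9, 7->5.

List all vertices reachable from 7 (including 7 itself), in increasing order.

3, 4, 5, 7, 8, 9, 10, 11

Start at 7.
Its neighbours: 5, 10.
Then their neighbours: 3, 4, 11.
Then next layer: 8.
Then next layer: 9.
Nothing further is reachable.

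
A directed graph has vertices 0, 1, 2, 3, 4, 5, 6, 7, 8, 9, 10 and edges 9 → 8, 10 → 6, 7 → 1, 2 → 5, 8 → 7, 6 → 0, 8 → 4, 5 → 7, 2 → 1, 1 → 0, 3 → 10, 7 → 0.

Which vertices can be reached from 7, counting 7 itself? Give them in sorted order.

Start at 7.
Its neighbours: 0, 1.
Nothing further is reachable.

0, 1, 7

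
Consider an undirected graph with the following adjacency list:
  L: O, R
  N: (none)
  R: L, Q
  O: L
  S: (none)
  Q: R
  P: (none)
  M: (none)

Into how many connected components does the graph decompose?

5

From L: component {L, O, Q, R}.
From M: component {M}.
From N: component {N}.
From P: component {P}.
From S: component {S}.
That's 5 components.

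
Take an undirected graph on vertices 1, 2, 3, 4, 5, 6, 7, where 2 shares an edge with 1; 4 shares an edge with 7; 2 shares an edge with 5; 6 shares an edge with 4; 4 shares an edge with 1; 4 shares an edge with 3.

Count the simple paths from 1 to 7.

1–4–7

1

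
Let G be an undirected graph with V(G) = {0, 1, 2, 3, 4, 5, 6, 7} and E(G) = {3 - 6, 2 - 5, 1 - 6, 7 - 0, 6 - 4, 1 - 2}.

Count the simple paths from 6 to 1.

1

6–1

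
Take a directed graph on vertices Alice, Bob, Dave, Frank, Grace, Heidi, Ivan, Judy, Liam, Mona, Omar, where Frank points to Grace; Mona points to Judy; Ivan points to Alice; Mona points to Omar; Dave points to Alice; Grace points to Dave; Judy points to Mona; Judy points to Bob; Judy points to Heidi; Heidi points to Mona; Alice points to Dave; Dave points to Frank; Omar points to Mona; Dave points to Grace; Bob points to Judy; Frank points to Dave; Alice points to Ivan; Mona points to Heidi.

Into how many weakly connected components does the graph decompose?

3

From Alice: component {Alice, Dave, Frank, Grace, Ivan}.
From Bob: component {Bob, Heidi, Judy, Mona, Omar}.
From Liam: component {Liam}.
That's 3 components.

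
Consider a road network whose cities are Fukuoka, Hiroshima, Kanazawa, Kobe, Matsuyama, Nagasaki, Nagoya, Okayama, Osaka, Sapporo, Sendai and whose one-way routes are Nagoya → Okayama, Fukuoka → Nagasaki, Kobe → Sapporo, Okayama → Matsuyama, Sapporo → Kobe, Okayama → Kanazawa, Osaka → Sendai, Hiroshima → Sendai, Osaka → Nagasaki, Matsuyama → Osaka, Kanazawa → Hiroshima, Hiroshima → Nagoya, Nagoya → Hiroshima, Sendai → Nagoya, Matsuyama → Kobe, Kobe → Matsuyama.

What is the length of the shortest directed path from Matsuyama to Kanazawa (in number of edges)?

5

Distance 0: Matsuyama.
Distance 1: Kobe, Osaka.
Distance 2: Nagasaki, Sapporo, Sendai.
Distance 3: Nagoya.
Distance 4: Hiroshima, Okayama.
Distance 5: Kanazawa — contains Kanazawa.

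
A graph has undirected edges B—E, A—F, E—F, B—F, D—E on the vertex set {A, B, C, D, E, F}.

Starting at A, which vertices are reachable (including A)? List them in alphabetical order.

A, B, D, E, F

Start at A.
Its neighbours: F.
Then their neighbours: B, E.
Then next layer: D.
Nothing further is reachable.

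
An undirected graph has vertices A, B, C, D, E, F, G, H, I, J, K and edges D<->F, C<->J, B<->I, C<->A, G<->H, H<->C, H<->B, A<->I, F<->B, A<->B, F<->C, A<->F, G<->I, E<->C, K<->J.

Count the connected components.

1

From A: component {A, B, C, D, E, F, G, H, I, J, K}.
That's 1 component.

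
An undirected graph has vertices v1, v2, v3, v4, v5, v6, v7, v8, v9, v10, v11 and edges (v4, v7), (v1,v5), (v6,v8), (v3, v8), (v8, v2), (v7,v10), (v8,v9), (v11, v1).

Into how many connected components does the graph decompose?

From v1: component {v1, v5, v11}.
From v2: component {v2, v3, v6, v8, v9}.
From v4: component {v4, v7, v10}.
That's 3 components.

3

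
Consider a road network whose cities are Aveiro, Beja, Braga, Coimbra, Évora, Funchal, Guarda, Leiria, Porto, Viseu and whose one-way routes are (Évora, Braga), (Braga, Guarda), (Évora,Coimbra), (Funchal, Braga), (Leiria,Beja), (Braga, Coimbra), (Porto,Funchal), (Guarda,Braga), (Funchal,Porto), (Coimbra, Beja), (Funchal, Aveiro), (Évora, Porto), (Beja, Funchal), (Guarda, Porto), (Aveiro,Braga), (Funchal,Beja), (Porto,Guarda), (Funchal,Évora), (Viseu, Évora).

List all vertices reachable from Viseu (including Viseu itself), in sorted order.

Start at Viseu.
Its neighbours: Évora.
Then their neighbours: Braga, Coimbra, Porto.
Then next layer: Beja, Funchal, Guarda.
Then next layer: Aveiro.
Nothing further is reachable.

Aveiro, Beja, Braga, Coimbra, Évora, Funchal, Guarda, Porto, Viseu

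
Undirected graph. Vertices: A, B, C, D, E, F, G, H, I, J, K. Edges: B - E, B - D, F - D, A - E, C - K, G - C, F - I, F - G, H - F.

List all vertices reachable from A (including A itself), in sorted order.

Start at A.
Its neighbours: E.
Then their neighbours: B.
Then next layer: D.
Then next layer: F.
Then next layer: G, H, I.
Then next layer: C.
Then next layer: K.
Nothing further is reachable.

A, B, C, D, E, F, G, H, I, K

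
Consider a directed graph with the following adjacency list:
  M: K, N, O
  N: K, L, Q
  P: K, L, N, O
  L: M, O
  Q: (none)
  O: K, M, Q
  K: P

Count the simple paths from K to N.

K→P→L→M→N
K→P→L→O→M→N
K→P→N
K→P→O→M→N

4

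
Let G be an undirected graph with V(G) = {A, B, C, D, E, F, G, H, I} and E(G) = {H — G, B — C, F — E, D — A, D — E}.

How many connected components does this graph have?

4

From A: component {A, D, E, F}.
From B: component {B, C}.
From G: component {G, H}.
From I: component {I}.
That's 4 components.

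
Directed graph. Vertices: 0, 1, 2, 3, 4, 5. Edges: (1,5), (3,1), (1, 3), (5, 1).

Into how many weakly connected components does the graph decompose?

4

From 0: component {0}.
From 1: component {1, 3, 5}.
From 2: component {2}.
From 4: component {4}.
That's 4 components.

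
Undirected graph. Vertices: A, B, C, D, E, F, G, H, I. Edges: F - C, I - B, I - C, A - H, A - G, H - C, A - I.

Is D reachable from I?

Explore from I.
Distance 1: reach A, B, C.
Distance 2: reach F, G, H.
The search is exhausted without reaching D; it lies in a different component.

No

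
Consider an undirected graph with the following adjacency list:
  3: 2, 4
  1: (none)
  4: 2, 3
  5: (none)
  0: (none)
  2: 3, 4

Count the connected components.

4

From 0: component {0}.
From 1: component {1}.
From 2: component {2, 3, 4}.
From 5: component {5}.
That's 4 components.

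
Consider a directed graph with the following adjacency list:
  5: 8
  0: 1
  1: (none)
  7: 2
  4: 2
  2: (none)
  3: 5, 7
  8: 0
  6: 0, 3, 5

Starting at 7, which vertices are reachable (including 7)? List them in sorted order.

2, 7

Start at 7.
Its neighbours: 2.
Nothing further is reachable.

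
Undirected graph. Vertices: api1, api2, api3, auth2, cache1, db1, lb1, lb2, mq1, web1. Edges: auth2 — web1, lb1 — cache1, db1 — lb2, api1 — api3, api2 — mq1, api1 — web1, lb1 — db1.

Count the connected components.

From api1: component {api1, api3, auth2, web1}.
From api2: component {api2, mq1}.
From cache1: component {cache1, db1, lb1, lb2}.
That's 3 components.

3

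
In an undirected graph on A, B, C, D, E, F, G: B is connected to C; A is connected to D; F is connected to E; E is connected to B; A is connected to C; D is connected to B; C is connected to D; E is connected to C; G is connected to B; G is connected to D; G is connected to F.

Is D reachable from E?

Explore from E.
Distance 1: reach B, C, F.
Distance 2: reach A, D, G.
Found D.

Yes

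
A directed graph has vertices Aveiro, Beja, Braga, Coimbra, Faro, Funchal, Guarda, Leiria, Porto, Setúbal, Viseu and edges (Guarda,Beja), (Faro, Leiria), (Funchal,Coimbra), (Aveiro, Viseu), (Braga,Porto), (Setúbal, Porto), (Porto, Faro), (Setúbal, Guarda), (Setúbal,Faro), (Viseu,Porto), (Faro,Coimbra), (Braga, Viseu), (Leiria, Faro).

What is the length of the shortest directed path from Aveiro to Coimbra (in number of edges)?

Distance 0: Aveiro.
Distance 1: Viseu.
Distance 2: Porto.
Distance 3: Faro.
Distance 4: Coimbra, Leiria — contains Coimbra.

4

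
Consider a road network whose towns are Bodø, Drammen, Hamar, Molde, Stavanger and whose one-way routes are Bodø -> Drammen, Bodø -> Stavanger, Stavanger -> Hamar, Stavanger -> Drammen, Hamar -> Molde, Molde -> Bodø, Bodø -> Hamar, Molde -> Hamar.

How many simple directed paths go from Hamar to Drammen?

2

Hamar→Molde→Bodø→Drammen
Hamar→Molde→Bodø→Stavanger→Drammen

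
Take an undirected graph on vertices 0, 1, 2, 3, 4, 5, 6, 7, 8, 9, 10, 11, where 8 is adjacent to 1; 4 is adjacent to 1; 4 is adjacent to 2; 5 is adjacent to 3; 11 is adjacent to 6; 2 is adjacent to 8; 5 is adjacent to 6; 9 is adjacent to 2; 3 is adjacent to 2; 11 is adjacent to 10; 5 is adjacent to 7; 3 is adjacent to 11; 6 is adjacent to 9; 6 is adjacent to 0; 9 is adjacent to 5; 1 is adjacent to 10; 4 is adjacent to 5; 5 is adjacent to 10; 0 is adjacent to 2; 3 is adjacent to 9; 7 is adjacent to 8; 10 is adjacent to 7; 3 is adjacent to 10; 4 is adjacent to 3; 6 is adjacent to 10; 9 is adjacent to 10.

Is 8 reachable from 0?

Yes

Explore from 0.
Distance 1: reach 2, 6.
Distance 2: reach 3, 4, 5, 8, 9, 10, 11.
Found 8.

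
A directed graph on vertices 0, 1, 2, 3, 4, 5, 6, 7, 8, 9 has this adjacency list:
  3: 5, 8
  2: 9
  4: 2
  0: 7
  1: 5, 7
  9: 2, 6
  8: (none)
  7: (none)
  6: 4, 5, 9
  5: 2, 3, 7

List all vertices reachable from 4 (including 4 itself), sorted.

Start at 4.
Its neighbours: 2.
Then their neighbours: 9.
Then next layer: 6.
Then next layer: 5.
Then next layer: 3, 7.
Then next layer: 8.
Nothing further is reachable.

2, 3, 4, 5, 6, 7, 8, 9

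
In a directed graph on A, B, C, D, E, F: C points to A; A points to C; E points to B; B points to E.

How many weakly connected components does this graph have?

4

From A: component {A, C}.
From B: component {B, E}.
From D: component {D}.
From F: component {F}.
That's 4 components.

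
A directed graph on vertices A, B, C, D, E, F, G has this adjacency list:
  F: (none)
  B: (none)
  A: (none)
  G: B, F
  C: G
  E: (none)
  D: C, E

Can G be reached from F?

F has no outgoing edges, so nothing is reachable from it.

No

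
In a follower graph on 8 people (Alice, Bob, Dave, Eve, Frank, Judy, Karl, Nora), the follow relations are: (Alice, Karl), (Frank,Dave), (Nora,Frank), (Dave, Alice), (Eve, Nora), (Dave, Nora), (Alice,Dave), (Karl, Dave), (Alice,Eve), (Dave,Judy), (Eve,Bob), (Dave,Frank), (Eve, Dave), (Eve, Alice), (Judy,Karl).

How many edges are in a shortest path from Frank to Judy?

2

Distance 0: Frank.
Distance 1: Dave.
Distance 2: Alice, Judy, Nora — contains Judy.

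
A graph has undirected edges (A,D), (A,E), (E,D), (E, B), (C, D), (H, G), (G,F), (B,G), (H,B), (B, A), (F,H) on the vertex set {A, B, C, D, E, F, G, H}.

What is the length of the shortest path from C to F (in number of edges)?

Distance 0: C.
Distance 1: D.
Distance 2: A, E.
Distance 3: B.
Distance 4: G, H.
Distance 5: F — contains F.

5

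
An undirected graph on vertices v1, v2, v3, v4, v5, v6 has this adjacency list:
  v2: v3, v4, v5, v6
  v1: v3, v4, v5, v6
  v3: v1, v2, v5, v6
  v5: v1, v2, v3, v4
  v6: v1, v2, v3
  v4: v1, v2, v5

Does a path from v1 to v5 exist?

Yes

Explore from v1.
Distance 1: reach v3, v4, v5, v6.
Found v5.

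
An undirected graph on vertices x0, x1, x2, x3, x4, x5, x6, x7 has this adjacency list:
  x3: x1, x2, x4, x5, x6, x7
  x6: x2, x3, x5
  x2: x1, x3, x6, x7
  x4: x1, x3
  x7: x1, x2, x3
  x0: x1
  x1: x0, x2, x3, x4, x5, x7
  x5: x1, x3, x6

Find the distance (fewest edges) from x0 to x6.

Distance 0: x0.
Distance 1: x1.
Distance 2: x2, x3, x4, x5, x7.
Distance 3: x6 — contains x6.

3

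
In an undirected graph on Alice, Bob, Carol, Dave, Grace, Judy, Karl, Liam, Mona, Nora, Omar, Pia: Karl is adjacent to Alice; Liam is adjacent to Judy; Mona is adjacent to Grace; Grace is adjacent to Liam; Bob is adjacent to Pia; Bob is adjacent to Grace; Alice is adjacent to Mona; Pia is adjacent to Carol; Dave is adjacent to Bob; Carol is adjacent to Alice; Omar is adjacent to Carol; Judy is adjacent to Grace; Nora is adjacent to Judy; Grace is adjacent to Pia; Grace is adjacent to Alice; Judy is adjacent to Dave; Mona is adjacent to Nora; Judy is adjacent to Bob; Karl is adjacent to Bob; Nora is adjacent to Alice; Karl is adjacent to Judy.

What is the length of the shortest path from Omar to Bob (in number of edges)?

Distance 0: Omar.
Distance 1: Carol.
Distance 2: Alice, Pia.
Distance 3: Bob, Grace, Karl, Mona, Nora — contains Bob.

3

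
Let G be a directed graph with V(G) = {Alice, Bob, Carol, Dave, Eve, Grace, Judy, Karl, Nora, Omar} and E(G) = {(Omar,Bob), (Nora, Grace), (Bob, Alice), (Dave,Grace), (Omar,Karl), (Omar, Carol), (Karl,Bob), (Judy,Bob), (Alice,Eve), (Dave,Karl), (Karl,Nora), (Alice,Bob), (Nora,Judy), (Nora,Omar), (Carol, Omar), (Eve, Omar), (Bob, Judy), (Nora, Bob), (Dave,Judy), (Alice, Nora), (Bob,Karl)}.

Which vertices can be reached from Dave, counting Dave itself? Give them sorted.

Alice, Bob, Carol, Dave, Eve, Grace, Judy, Karl, Nora, Omar

Start at Dave.
Its neighbours: Grace, Judy, Karl.
Then their neighbours: Bob, Nora.
Then next layer: Alice, Omar.
Then next layer: Carol, Eve.
Every vertex is now reached.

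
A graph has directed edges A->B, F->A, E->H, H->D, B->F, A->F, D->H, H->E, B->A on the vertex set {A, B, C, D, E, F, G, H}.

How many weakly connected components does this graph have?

4

From A: component {A, B, F}.
From C: component {C}.
From D: component {D, E, H}.
From G: component {G}.
That's 4 components.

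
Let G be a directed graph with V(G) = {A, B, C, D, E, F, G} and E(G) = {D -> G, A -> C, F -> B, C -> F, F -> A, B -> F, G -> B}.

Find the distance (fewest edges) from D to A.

Distance 0: D.
Distance 1: G.
Distance 2: B.
Distance 3: F.
Distance 4: A — contains A.

4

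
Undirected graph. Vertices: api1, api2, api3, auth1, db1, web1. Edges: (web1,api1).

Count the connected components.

From api1: component {api1, web1}.
From api2: component {api2}.
From api3: component {api3}.
From auth1: component {auth1}.
From db1: component {db1}.
That's 5 components.

5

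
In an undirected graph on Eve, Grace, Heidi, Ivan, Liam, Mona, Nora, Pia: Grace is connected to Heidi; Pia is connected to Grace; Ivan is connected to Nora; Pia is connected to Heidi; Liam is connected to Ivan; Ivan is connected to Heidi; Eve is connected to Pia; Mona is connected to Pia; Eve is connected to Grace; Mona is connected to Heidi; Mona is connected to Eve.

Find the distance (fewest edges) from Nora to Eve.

4

Distance 0: Nora.
Distance 1: Ivan.
Distance 2: Heidi, Liam.
Distance 3: Grace, Mona, Pia.
Distance 4: Eve — contains Eve.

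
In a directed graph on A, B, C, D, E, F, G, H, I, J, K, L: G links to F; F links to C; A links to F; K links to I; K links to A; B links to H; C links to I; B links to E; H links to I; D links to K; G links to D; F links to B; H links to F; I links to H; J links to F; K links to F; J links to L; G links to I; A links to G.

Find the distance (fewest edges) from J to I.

Distance 0: J.
Distance 1: F, L.
Distance 2: B, C.
Distance 3: E, H, I — contains I.

3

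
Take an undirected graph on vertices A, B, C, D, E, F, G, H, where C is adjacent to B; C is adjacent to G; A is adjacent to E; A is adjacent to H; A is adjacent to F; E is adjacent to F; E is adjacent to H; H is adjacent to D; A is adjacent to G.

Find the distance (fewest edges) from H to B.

Distance 0: H.
Distance 1: A, D, E.
Distance 2: F, G.
Distance 3: C.
Distance 4: B — contains B.

4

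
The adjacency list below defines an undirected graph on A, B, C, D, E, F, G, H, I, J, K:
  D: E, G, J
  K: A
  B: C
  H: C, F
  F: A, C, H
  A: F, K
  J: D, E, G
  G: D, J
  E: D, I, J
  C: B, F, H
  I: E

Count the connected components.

From A: component {A, B, C, F, H, K}.
From D: component {D, E, G, I, J}.
That's 2 components.

2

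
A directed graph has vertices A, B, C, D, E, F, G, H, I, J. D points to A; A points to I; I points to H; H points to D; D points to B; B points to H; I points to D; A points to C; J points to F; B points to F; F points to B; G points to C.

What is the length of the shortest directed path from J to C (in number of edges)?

6

Distance 0: J.
Distance 1: F.
Distance 2: B.
Distance 3: H.
Distance 4: D.
Distance 5: A.
Distance 6: C, I — contains C.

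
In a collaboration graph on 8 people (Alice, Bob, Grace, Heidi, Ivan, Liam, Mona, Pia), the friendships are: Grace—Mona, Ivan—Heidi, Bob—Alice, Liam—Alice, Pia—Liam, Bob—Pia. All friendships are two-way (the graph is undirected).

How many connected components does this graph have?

From Alice: component {Alice, Bob, Liam, Pia}.
From Grace: component {Grace, Mona}.
From Heidi: component {Heidi, Ivan}.
That's 3 components.

3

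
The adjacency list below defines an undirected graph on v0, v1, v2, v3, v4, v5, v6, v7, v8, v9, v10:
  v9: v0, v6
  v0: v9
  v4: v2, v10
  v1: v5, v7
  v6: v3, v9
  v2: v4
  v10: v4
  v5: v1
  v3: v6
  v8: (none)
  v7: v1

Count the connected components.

4

From v0: component {v0, v3, v6, v9}.
From v1: component {v1, v5, v7}.
From v2: component {v2, v4, v10}.
From v8: component {v8}.
That's 4 components.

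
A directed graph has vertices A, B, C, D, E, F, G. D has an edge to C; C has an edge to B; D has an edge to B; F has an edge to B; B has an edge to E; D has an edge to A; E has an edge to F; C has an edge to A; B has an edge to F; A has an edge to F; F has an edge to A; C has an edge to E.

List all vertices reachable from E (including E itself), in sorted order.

A, B, E, F

Start at E.
Its neighbours: F.
Then their neighbours: A, B.
Nothing further is reachable.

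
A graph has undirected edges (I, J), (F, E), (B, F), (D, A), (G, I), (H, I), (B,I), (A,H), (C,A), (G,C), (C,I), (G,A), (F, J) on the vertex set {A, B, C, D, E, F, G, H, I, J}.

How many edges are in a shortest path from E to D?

6

Distance 0: E.
Distance 1: F.
Distance 2: B, J.
Distance 3: I.
Distance 4: C, G, H.
Distance 5: A.
Distance 6: D — contains D.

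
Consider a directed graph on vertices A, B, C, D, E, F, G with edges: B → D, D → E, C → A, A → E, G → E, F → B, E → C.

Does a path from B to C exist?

Explore from B.
Distance 1: reach D.
Distance 2: reach E.
Distance 3: reach C.
Found C.

Yes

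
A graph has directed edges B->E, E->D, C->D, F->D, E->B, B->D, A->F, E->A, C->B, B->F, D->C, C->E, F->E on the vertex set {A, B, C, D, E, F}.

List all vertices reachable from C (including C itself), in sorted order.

A, B, C, D, E, F

Start at C.
Its neighbours: B, D, E.
Then their neighbours: A, F.
Every vertex is now reached.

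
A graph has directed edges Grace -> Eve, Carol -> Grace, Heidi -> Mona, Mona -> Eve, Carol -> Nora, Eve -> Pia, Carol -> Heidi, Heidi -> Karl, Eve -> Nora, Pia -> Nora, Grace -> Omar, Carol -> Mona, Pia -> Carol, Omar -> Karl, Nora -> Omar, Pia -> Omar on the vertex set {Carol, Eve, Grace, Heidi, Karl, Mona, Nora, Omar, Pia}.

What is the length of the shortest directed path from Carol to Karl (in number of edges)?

2

Distance 0: Carol.
Distance 1: Grace, Heidi, Mona, Nora.
Distance 2: Eve, Karl, Omar — contains Karl.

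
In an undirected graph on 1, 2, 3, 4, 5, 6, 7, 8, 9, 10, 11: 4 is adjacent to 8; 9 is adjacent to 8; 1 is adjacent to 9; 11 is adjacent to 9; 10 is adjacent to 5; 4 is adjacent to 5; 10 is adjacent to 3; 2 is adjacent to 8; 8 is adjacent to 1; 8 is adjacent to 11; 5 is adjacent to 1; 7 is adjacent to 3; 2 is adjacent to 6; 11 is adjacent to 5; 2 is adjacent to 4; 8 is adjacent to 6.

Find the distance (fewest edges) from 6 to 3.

5

Distance 0: 6.
Distance 1: 2, 8.
Distance 2: 1, 4, 9, 11.
Distance 3: 5.
Distance 4: 10.
Distance 5: 3 — contains 3.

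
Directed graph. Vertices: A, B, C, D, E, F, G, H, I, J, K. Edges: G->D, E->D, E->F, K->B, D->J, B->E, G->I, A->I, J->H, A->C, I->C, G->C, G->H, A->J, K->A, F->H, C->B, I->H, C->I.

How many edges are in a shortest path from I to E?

3

Distance 0: I.
Distance 1: C, H.
Distance 2: B.
Distance 3: E — contains E.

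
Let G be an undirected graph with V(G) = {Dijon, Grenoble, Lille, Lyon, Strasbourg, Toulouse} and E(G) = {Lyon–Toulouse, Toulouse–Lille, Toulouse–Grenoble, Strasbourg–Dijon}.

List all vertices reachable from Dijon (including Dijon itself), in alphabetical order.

Start at Dijon.
Its neighbours: Strasbourg.
Nothing further is reachable.

Dijon, Strasbourg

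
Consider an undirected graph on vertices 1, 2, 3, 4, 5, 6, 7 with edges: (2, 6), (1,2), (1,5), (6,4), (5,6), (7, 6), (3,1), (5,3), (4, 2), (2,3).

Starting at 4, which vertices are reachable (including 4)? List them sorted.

1, 2, 3, 4, 5, 6, 7

Start at 4.
Its neighbours: 2, 6.
Then their neighbours: 1, 3, 5, 7.
Every vertex is now reached.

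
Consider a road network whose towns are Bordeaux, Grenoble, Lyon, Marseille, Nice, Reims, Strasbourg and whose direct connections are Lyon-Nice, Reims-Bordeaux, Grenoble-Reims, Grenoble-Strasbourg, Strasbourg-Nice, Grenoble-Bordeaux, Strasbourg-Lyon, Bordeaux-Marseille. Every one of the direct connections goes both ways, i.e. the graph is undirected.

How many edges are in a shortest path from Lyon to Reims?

3

Distance 0: Lyon.
Distance 1: Nice, Strasbourg.
Distance 2: Grenoble.
Distance 3: Bordeaux, Reims — contains Reims.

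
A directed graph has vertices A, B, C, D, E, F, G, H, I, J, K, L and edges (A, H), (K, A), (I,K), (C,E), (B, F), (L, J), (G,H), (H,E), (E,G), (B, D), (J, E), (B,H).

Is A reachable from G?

Explore from G.
Distance 1: reach H.
Distance 2: reach E.
The search from G is exhausted; no directed path reaches A.

No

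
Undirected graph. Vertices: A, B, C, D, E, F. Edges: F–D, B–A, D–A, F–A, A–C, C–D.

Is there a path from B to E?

No

Explore from B.
Distance 1: reach A.
Distance 2: reach C, D, F.
The search is exhausted without reaching E; it lies in a different component.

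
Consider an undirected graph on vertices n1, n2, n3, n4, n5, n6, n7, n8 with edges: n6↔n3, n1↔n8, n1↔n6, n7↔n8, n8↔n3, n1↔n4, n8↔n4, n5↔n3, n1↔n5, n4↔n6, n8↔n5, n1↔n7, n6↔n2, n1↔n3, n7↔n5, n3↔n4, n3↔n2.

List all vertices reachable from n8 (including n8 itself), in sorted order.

n1, n2, n3, n4, n5, n6, n7, n8

Start at n8.
Its neighbours: n1, n3, n4, n5, n7.
Then their neighbours: n2, n6.
Every vertex is now reached.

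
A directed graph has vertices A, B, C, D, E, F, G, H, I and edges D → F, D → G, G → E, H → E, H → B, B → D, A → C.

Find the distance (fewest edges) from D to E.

2

Distance 0: D.
Distance 1: F, G.
Distance 2: E — contains E.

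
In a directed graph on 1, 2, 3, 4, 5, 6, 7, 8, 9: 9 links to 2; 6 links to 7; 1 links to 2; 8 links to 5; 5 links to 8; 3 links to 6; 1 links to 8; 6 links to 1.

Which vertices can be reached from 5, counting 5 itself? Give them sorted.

5, 8

Start at 5.
Its neighbours: 8.
Nothing further is reachable.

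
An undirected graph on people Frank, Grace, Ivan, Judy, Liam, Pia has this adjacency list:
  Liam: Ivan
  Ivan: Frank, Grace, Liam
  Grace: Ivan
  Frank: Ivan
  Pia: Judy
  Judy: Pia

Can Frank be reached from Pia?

No

Explore from Pia.
Distance 1: reach Judy.
The search is exhausted without reaching Frank; it lies in a different component.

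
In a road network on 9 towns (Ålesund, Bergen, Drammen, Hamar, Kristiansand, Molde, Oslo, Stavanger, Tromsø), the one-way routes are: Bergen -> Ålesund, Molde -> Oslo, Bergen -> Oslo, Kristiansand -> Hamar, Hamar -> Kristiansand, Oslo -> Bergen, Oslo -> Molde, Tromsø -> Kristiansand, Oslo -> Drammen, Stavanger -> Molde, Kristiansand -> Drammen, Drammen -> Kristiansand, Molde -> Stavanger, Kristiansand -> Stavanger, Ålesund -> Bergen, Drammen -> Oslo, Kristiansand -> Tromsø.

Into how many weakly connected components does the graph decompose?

1

From Ålesund: component {Ålesund, Bergen, Drammen, Hamar, Kristiansand, Molde, Oslo, Stavanger, Tromsø}.
That's 1 component.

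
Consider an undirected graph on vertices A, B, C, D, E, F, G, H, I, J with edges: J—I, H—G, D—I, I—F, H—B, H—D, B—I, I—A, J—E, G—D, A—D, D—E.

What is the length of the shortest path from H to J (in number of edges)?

3

Distance 0: H.
Distance 1: B, D, G.
Distance 2: A, E, I.
Distance 3: F, J — contains J.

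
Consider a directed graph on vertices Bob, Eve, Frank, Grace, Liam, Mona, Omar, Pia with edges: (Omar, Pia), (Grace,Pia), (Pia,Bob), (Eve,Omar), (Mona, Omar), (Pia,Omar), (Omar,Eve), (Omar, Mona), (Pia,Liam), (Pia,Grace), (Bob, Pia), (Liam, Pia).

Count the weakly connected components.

From Bob: component {Bob, Eve, Grace, Liam, Mona, Omar, Pia}.
From Frank: component {Frank}.
That's 2 components.

2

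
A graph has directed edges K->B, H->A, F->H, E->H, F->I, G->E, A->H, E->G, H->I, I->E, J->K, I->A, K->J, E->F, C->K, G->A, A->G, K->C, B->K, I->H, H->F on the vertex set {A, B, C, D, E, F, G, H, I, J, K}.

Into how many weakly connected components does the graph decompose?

From A: component {A, E, F, G, H, I}.
From B: component {B, C, J, K}.
From D: component {D}.
That's 3 components.

3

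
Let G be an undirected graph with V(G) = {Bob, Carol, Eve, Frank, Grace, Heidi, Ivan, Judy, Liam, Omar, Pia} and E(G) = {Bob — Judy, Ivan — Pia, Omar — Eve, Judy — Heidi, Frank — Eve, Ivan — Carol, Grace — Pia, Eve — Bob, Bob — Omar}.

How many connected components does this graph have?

From Bob: component {Bob, Eve, Frank, Heidi, Judy, Omar}.
From Carol: component {Carol, Grace, Ivan, Pia}.
From Liam: component {Liam}.
That's 3 components.

3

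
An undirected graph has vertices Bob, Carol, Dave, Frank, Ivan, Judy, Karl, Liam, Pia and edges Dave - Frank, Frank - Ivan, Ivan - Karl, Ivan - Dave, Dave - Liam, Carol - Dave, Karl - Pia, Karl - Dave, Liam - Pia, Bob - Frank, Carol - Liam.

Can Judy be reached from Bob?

No

Explore from Bob.
Distance 1: reach Frank.
Distance 2: reach Dave, Ivan.
Distance 3: reach Carol, Karl, Liam.
Distance 4: reach Pia.
The search is exhausted without reaching Judy; it lies in a different component.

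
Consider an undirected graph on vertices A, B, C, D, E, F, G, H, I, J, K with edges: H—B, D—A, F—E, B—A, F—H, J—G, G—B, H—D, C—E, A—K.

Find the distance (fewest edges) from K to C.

Distance 0: K.
Distance 1: A.
Distance 2: B, D.
Distance 3: G, H.
Distance 4: F, J.
Distance 5: E.
Distance 6: C — contains C.

6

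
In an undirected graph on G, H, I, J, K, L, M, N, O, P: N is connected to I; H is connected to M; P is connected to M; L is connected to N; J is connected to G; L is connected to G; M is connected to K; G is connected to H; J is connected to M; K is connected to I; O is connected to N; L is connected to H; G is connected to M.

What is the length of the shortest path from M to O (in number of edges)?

4

Distance 0: M.
Distance 1: G, H, J, K, P.
Distance 2: I, L.
Distance 3: N.
Distance 4: O — contains O.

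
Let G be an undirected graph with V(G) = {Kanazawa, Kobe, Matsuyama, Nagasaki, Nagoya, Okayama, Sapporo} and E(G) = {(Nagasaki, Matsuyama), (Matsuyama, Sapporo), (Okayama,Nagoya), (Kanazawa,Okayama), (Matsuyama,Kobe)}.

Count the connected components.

From Kanazawa: component {Kanazawa, Nagoya, Okayama}.
From Kobe: component {Kobe, Matsuyama, Nagasaki, Sapporo}.
That's 2 components.

2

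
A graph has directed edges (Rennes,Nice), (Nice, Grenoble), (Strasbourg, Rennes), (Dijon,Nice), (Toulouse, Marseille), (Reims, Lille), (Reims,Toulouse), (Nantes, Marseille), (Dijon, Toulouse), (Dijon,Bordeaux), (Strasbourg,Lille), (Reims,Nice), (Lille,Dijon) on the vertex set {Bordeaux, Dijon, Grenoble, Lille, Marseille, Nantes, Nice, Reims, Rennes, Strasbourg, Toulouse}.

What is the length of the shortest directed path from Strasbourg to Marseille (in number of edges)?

Distance 0: Strasbourg.
Distance 1: Lille, Rennes.
Distance 2: Dijon, Nice.
Distance 3: Bordeaux, Grenoble, Toulouse.
Distance 4: Marseille — contains Marseille.

4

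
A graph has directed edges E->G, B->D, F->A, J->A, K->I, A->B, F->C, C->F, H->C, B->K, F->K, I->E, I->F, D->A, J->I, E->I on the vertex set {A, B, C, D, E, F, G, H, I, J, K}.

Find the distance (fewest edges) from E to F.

Distance 0: E.
Distance 1: G, I.
Distance 2: F — contains F.

2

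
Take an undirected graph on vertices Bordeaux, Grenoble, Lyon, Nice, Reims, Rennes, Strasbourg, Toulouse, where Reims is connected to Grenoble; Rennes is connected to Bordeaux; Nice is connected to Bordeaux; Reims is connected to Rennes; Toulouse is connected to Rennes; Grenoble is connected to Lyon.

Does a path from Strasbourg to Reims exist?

No

Strasbourg has no edges, so nothing is reachable from it.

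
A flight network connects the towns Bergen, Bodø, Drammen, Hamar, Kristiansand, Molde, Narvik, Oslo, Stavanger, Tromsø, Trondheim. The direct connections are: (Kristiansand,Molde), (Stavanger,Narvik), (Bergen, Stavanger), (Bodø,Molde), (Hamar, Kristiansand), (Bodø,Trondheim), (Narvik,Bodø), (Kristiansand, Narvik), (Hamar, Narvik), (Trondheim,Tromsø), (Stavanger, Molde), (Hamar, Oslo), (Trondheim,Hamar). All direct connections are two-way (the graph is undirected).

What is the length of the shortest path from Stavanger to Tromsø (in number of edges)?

Distance 0: Stavanger.
Distance 1: Bergen, Molde, Narvik.
Distance 2: Bodø, Hamar, Kristiansand.
Distance 3: Oslo, Trondheim.
Distance 4: Tromsø — contains Tromsø.

4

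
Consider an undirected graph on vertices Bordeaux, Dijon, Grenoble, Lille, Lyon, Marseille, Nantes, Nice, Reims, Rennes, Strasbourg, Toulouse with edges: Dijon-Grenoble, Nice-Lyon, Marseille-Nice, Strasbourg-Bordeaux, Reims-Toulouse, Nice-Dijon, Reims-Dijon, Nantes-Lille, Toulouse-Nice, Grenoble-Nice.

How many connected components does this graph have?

From Bordeaux: component {Bordeaux, Strasbourg}.
From Dijon: component {Dijon, Grenoble, Lyon, Marseille, Nice, Reims, Toulouse}.
From Lille: component {Lille, Nantes}.
From Rennes: component {Rennes}.
That's 4 components.

4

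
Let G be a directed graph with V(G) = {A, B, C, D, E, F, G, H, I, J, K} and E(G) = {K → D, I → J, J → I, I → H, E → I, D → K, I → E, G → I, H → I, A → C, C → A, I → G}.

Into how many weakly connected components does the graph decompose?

From A: component {A, C}.
From B: component {B}.
From D: component {D, K}.
From E: component {E, G, H, I, J}.
From F: component {F}.
That's 5 components.

5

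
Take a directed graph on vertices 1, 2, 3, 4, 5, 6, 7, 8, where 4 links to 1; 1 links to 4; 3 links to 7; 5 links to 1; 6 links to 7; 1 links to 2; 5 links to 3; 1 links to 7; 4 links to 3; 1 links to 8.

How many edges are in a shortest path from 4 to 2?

2

Distance 0: 4.
Distance 1: 1, 3.
Distance 2: 2, 7, 8 — contains 2.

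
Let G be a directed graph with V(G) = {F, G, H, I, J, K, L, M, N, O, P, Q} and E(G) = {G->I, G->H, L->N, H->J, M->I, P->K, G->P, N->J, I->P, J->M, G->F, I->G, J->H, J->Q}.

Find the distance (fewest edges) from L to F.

Distance 0: L.
Distance 1: N.
Distance 2: J.
Distance 3: H, M, Q.
Distance 4: I.
Distance 5: G, P.
Distance 6: F, K — contains F.

6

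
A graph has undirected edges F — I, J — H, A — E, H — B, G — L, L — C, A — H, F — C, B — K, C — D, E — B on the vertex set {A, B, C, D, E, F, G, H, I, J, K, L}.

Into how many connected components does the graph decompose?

From A: component {A, B, E, H, J, K}.
From C: component {C, D, F, G, I, L}.
That's 2 components.

2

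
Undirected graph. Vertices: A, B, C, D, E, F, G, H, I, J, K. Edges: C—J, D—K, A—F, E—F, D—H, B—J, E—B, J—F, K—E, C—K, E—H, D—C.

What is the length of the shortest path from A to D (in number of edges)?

Distance 0: A.
Distance 1: F.
Distance 2: E, J.
Distance 3: B, C, H, K.
Distance 4: D — contains D.

4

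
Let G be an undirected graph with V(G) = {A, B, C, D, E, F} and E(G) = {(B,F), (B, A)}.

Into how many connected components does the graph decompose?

4

From A: component {A, B, F}.
From C: component {C}.
From D: component {D}.
From E: component {E}.
That's 4 components.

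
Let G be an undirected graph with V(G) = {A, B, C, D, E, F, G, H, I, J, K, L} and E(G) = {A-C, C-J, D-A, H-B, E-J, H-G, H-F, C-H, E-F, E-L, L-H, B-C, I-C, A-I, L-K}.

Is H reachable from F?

Explore from F.
Distance 1: reach E, H.
Found H.

Yes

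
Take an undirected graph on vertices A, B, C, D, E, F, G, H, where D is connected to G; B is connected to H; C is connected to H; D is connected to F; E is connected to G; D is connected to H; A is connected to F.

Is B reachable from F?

Explore from F.
Distance 1: reach A, D.
Distance 2: reach G, H.
Distance 3: reach B, C, E.
Found B.

Yes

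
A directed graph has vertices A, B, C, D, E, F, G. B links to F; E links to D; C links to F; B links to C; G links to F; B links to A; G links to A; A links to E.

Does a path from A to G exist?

No

Explore from A.
Distance 1: reach E.
Distance 2: reach D.
The search from A is exhausted; no directed path reaches G.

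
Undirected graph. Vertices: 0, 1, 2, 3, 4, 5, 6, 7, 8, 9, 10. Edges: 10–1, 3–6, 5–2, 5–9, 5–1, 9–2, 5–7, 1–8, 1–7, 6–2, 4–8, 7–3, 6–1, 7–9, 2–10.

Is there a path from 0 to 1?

0 has no edges, so nothing is reachable from it.

No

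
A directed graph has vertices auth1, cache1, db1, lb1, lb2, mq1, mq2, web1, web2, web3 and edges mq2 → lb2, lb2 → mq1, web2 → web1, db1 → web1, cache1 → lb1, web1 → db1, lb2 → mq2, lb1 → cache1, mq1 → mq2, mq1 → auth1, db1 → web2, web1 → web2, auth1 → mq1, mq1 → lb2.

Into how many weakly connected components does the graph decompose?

4

From auth1: component {auth1, lb2, mq1, mq2}.
From cache1: component {cache1, lb1}.
From db1: component {db1, web1, web2}.
From web3: component {web3}.
That's 4 components.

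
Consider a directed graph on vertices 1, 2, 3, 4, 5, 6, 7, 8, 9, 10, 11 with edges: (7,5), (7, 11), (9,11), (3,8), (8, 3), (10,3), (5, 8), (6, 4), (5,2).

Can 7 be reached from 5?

No

Explore from 5.
Distance 1: reach 2, 8.
Distance 2: reach 3.
The search from 5 is exhausted; no directed path reaches 7.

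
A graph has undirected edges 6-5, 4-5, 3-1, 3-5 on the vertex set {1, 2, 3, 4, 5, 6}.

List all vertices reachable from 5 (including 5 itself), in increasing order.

1, 3, 4, 5, 6

Start at 5.
Its neighbours: 3, 4, 6.
Then their neighbours: 1.
Nothing further is reachable.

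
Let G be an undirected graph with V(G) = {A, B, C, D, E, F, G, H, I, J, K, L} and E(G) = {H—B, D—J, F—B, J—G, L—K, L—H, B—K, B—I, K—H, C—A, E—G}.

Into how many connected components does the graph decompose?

From A: component {A, C}.
From B: component {B, F, H, I, K, L}.
From D: component {D, E, G, J}.
That's 3 components.

3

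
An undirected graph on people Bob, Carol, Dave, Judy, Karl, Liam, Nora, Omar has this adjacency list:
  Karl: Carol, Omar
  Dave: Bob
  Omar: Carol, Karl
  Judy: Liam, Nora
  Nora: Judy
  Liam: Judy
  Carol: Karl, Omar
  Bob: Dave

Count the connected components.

3

From Bob: component {Bob, Dave}.
From Carol: component {Carol, Karl, Omar}.
From Judy: component {Judy, Liam, Nora}.
That's 3 components.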